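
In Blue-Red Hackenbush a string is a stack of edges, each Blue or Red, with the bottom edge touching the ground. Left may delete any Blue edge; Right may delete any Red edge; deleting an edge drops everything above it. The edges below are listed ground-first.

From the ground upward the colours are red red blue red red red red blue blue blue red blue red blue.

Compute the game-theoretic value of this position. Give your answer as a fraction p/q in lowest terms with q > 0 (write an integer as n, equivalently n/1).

-7957/4096

Recurse on prefixes of the 14-edge string red red blue red red red red blue blue blue red blue red blue:
1 of 14 · r · max L −∞ · min R 0 => -1
2 of 14 · rr · max L −∞ · min R -1 => -2
3 of 14 · rrb · max L -2 · min R -1 => -3/2
4 of 14 · rrbr · max L -2 · min R -3/2 => -7/4
5 of 14 · rrbrr · max L -2 · min R -7/4 => -15/8
6 of 14 · rrbrrr · max L -2 · min R -15/8 => -31/16
7 of 14 · rrbrrrr · max L -2 · min R -31/16 => -63/32
8 of 14 · rrbrrrrb · max L -63/32 · min R -31/16 => -125/64
9 of 14 · rrbrrrrbb · max L -125/64 · min R -31/16 => -249/128
10 of 14 · rrbrrrrbbb · max L -249/128 · min R -31/16 => -497/256
11 of 14 · rrbrrrrbbbr · max L -249/128 · min R -497/256 => -995/512
12 of 14 · rrbrrrrbbbrb · max L -995/512 · min R -497/256 => -1989/1024
13 of 14 · rrbrrrrbbbrbr · max L -995/512 · min R -1989/1024 => -3979/2048
14 of 14 · rrbrrrrbbbrbrb · max L -3979/2048 · min R -1989/1024 => -7957/4096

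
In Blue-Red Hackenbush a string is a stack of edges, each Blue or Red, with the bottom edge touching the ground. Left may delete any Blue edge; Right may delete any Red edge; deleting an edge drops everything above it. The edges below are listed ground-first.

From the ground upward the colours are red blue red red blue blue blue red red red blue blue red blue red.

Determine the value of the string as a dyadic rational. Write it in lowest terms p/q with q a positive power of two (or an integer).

-12747/16384

Recurse on prefixes of the 15-edge string red blue red red blue blue blue red red red blue blue red blue red:
step 1: add red to get r; options L={ ∅ } R={ 0 } ⇒ -1
step 2: add blue to get rb; options L={ -1 } R={ 0 } ⇒ -1/2
step 3: add red to get rbr; options L={ -1 } R={ -1/2,0 } ⇒ -3/4
step 4: add red to get rbrr; options L={ -1 } R={ -3/4,-1/2,0 } ⇒ -7/8
step 5: add blue to get rbrrb; options L={ -1,-7/8 } R={ -3/4,-1/2,0 } ⇒ -13/16
step 6: add blue to get rbrrbb; options L={ -1,-7/8,-13/16 } R={ -3/4,-1/2,0 } ⇒ -25/32
step 7: add blue to get rbrrbbb; options L={ -1,-7/8,-13/16,-25/32 } R={ -3/4,-1/2,0 } ⇒ -49/64
step 8: add red to get rbrrbbbr; options L={ -1,-7/8,-13/16,-25/32 } R={ -49/64,-3/4,-1/2,0 } ⇒ -99/128
step 9: add red to get rbrrbbbrr; options L={ -1,-7/8,-13/16,-25/32 } R={ -99/128,-49/64,-3/4,-1/2,0 } ⇒ -199/256
step 10: add red to get rbrrbbbrrr; options L={ -1,-7/8,-13/16,-25/32 } R={ -199/256,-99/128,-49/64,-3/4,-1/2,0 } ⇒ -399/512
step 11: add blue to get rbrrbbbrrrb; options L={ -1,-7/8,-13/16,-25/32,-399/512 } R={ -199/256,-99/128,-49/64,-3/4,-1/2,0 } ⇒ -797/1024
step 12: add blue to get rbrrbbbrrrbb; options L={ -1,-7/8,-13/16,-25/32,-399/512,-797/1024 } R={ -199/256,-99/128,-49/64,-3/4,-1/2,0 } ⇒ -1593/2048
step 13: add red to get rbrrbbbrrrbbr; options L={ -1,-7/8,-13/16,-25/32,-399/512,-797/1024 } R={ -1593/2048,-199/256,-99/128,-49/64,-3/4,-1/2,0 } ⇒ -3187/4096
step 14: add blue to get rbrrbbbrrrbbrb; options L={ -1,-7/8,-13/16,-25/32,-399/512,-797/1024,-3187/4096 } R={ -1593/2048,-199/256,-99/128,-49/64,-3/4,-1/2,0 } ⇒ -6373/8192
step 15: add red to get rbrrbbbrrrbbrbr; options L={ -1,-7/8,-13/16,-25/32,-399/512,-797/1024,-3187/4096 } R={ -6373/8192,-1593/2048,-199/256,-99/128,-49/64,-3/4,-1/2,0 } ⇒ -12747/16384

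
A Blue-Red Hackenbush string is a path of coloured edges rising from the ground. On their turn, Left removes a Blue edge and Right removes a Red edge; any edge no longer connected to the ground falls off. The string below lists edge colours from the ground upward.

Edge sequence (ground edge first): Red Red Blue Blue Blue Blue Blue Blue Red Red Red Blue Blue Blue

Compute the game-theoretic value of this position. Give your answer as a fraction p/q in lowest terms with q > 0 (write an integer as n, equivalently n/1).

-4209/4096

1 of 14 · R · max L −∞ · min R 0 → -1
2 of 14 · RR · max L −∞ · min R -1 → -2
3 of 14 · RRB · max L -2 · min R -1 → -3/2
4 of 14 · RRBB · max L -3/2 · min R -1 → -5/4
5 of 14 · RRBBB · max L -5/4 · min R -1 → -9/8
6 of 14 · RRBBBB · max L -9/8 · min R -1 → -17/16
7 of 14 · RRBBBBB · max L -17/16 · min R -1 → -33/32
8 of 14 · RRBBBBBB · max L -33/32 · min R -1 → -65/64
9 of 14 · RRBBBBBBR · max L -33/32 · min R -65/64 → -131/128
10 of 14 · RRBBBBBBRR · max L -33/32 · min R -131/128 → -263/256
11 of 14 · RRBBBBBBRRR · max L -33/32 · min R -263/256 → -527/512
12 of 14 · RRBBBBBBRRRB · max L -527/512 · min R -263/256 → -1053/1024
13 of 14 · RRBBBBBBRRRBB · max L -1053/1024 · min R -263/256 → -2105/2048
14 of 14 · RRBBBBBBRRRBBB · max L -2105/2048 · min R -263/256 → -4209/4096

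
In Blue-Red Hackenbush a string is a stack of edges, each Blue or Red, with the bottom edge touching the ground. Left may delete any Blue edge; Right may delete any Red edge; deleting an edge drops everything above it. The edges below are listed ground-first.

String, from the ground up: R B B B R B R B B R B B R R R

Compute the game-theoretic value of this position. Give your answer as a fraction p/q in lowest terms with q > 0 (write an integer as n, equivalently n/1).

-2639/16384

edge 1 of 15 (R): {  | 0 } so -1
edge 2 of 15 (B): { -1 | 0 } so -1/2
edge 3 of 15 (B): { -1; -1/2 | 0 } so -1/4
edge 4 of 15 (B): { -1; -1/2; -1/4 | 0 } so -1/8
edge 5 of 15 (R): { -1; -1/2; -1/4 | -1/8; 0 } so -3/16
edge 6 of 15 (B): { -1; -1/2; -1/4; -3/16 | -1/8; 0 } so -5/32
edge 7 of 15 (R): { -1; -1/2; -1/4; -3/16 | -5/32; -1/8; 0 } so -11/64
edge 8 of 15 (B): { -1; -1/2; -1/4; -3/16; -11/64 | -5/32; -1/8; 0 } so -21/128
edge 9 of 15 (B): { -1; -1/2; -1/4; -3/16; -11/64; -21/128 | -5/32; -1/8; 0 } so -41/256
edge 10 of 15 (R): { -1; -1/2; -1/4; -3/16; -11/64; -21/128 | -41/256; -5/32; -1/8; 0 } so -83/512
edge 11 of 15 (B): { -1; -1/2; -1/4; -3/16; -11/64; -21/128; -83/512 | -41/256; -5/32; -1/8; 0 } so -165/1024
edge 12 of 15 (B): { -1; -1/2; -1/4; -3/16; -11/64; -21/128; -83/512; -165/1024 | -41/256; -5/32; -1/8; 0 } so -329/2048
edge 13 of 15 (R): { -1; -1/2; -1/4; -3/16; -11/64; -21/128; -83/512; -165/1024 | -329/2048; -41/256; -5/32; -1/8; 0 } so -659/4096
edge 14 of 15 (R): { -1; -1/2; -1/4; -3/16; -11/64; -21/128; -83/512; -165/1024 | -659/4096; -329/2048; -41/256; -5/32; -1/8; 0 } so -1319/8192
edge 15 of 15 (R): { -1; -1/2; -1/4; -3/16; -11/64; -21/128; -83/512; -165/1024 | -1319/8192; -659/4096; -329/2048; -41/256; -5/32; -1/8; 0 } so -2639/16384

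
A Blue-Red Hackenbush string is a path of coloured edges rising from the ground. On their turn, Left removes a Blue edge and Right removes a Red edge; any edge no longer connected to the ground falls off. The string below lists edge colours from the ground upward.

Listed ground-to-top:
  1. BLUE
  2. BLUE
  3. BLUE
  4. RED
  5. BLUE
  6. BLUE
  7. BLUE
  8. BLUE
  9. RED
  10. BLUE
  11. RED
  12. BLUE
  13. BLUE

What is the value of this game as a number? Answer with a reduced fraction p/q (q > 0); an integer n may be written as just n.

Prefix values for BLUE BLUE BLUE RED BLUE BLUE BLUE BLUE RED BLUE RED BLUE BLUE via {L|R} + simplicity:
step 1: add BLUE to get B; options L={ 0 } R={ (no moves) } so 1
step 2: add BLUE to get BB; options L={ 0,1 } R={ (no moves) } so 2
step 3: add BLUE to get BBB; options L={ 0,1,2 } R={ (no moves) } so 3
step 4: add RED to get BBBR; options L={ 0,1,2 } R={ 3 } so 5/2
step 5: add BLUE to get BBBRB; options L={ 0,1,2,5/2 } R={ 3 } so 11/4
step 6: add BLUE to get BBBRBB; options L={ 0,1,2,5/2,11/4 } R={ 3 } so 23/8
step 7: add BLUE to get BBBRBBB; options L={ 0,1,2,5/2,11/4,23/8 } R={ 3 } so 47/16
step 8: add BLUE to get BBBRBBBB; options L={ 0,1,2,5/2,11/4,23/8,47/16 } R={ 3 } so 95/32
step 9: add RED to get BBBRBBBBR; options L={ 0,1,2,5/2,11/4,23/8,47/16 } R={ 95/32,3 } so 189/64
step 10: add BLUE to get BBBRBBBBRB; options L={ 0,1,2,5/2,11/4,23/8,47/16,189/64 } R={ 95/32,3 } so 379/128
step 11: add RED to get BBBRBBBBRBR; options L={ 0,1,2,5/2,11/4,23/8,47/16,189/64 } R={ 379/128,95/32,3 } so 757/256
step 12: add BLUE to get BBBRBBBBRBRB; options L={ 0,1,2,5/2,11/4,23/8,47/16,189/64,757/256 } R={ 379/128,95/32,3 } so 1515/512
step 13: add BLUE to get BBBRBBBBRBRBB; options L={ 0,1,2,5/2,11/4,23/8,47/16,189/64,757/256,1515/512 } R={ 379/128,95/32,3 } so 3031/1024

3031/1024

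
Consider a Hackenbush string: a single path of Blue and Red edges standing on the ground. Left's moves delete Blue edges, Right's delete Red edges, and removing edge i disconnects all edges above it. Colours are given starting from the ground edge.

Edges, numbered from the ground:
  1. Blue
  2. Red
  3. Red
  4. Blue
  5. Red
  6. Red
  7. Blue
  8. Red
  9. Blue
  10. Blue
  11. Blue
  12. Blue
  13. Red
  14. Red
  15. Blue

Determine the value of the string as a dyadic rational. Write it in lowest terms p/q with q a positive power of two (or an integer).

Build v(s[:k]) for k = 1..15, string s = Blue Red Red Blue Red Red Blue Red Blue Blue Blue Blue Red Red Blue.
B: Left { 0 }, Right { — } ⇒ simplest 1
BR: Left { 0 }, Right { 1 } ⇒ simplest 1/2
BRR: Left { 0 }, Right { 1/2 1 } ⇒ simplest 1/4
BRRB: Left { 0 1/4 }, Right { 1/2 1 } ⇒ simplest 3/8
BRRBR: Left { 0 1/4 }, Right { 3/8 1/2 1 } ⇒ simplest 5/16
BRRBRR: Left { 0 1/4 }, Right { 5/16 3/8 1/2 1 } ⇒ simplest 9/32
BRRBRRB: Left { 0 1/4 9/32 }, Right { 5/16 3/8 1/2 1 } ⇒ simplest 19/64
BRRBRRBR: Left { 0 1/4 9/32 }, Right { 19/64 5/16 3/8 1/2 1 } ⇒ simplest 37/128
BRRBRRBRB: Left { 0 1/4 9/32 37/128 }, Right { 19/64 5/16 3/8 1/2 1 } ⇒ simplest 75/256
BRRBRRBRBB: Left { 0 1/4 9/32 37/128 75/256 }, Right { 19/64 5/16 3/8 1/2 1 } ⇒ simplest 151/512
BRRBRRBRBBB: Left { 0 1/4 9/32 37/128 75/256 151/512 }, Right { 19/64 5/16 3/8 1/2 1 } ⇒ simplest 303/1024
BRRBRRBRBBBB: Left { 0 1/4 9/32 37/128 75/256 151/512 303/1024 }, Right { 19/64 5/16 3/8 1/2 1 } ⇒ simplest 607/2048
BRRBRRBRBBBBR: Left { 0 1/4 9/32 37/128 75/256 151/512 303/1024 }, Right { 607/2048 19/64 5/16 3/8 1/2 1 } ⇒ simplest 1213/4096
BRRBRRBRBBBBRR: Left { 0 1/4 9/32 37/128 75/256 151/512 303/1024 }, Right { 1213/4096 607/2048 19/64 5/16 3/8 1/2 1 } ⇒ simplest 2425/8192
BRRBRRBRBBBBRRB: Left { 0 1/4 9/32 37/128 75/256 151/512 303/1024 2425/8192 }, Right { 1213/4096 607/2048 19/64 5/16 3/8 1/2 1 } ⇒ simplest 4851/16384

4851/16384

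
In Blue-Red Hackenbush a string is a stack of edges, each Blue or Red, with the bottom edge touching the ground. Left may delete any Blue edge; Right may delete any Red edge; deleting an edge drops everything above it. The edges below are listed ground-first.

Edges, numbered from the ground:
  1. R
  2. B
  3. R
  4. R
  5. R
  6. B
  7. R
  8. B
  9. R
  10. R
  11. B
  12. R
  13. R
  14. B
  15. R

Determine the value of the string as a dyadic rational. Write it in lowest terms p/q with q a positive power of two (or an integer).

Prefix values for R B R R R B R B R R B R R B R via {L|R} + simplicity:
R: Left { (no moves) }, Right { 0 } gives simplest -1
RB: Left { -1 }, Right { 0 } gives simplest -1/2
RBR: Left { -1 }, Right { -1/2, 0 } gives simplest -3/4
RBRR: Left { -1 }, Right { -3/4, -1/2, 0 } gives simplest -7/8
RBRRR: Left { -1 }, Right { -7/8, -3/4, -1/2, 0 } gives simplest -15/16
RBRRRB: Left { -1, -15/16 }, Right { -7/8, -3/4, -1/2, 0 } gives simplest -29/32
RBRRRBR: Left { -1, -15/16 }, Right { -29/32, -7/8, -3/4, -1/2, 0 } gives simplest -59/64
RBRRRBRB: Left { -1, -15/16, -59/64 }, Right { -29/32, -7/8, -3/4, -1/2, 0 } gives simplest -117/128
RBRRRBRBR: Left { -1, -15/16, -59/64 }, Right { -117/128, -29/32, -7/8, -3/4, -1/2, 0 } gives simplest -235/256
RBRRRBRBRR: Left { -1, -15/16, -59/64 }, Right { -235/256, -117/128, -29/32, -7/8, -3/4, -1/2, 0 } gives simplest -471/512
RBRRRBRBRRB: Left { -1, -15/16, -59/64, -471/512 }, Right { -235/256, -117/128, -29/32, -7/8, -3/4, -1/2, 0 } gives simplest -941/1024
RBRRRBRBRRBR: Left { -1, -15/16, -59/64, -471/512 }, Right { -941/1024, -235/256, -117/128, -29/32, -7/8, -3/4, -1/2, 0 } gives simplest -1883/2048
RBRRRBRBRRBRR: Left { -1, -15/16, -59/64, -471/512 }, Right { -1883/2048, -941/1024, -235/256, -117/128, -29/32, -7/8, -3/4, -1/2, 0 } gives simplest -3767/4096
RBRRRBRBRRBRRB: Left { -1, -15/16, -59/64, -471/512, -3767/4096 }, Right { -1883/2048, -941/1024, -235/256, -117/128, -29/32, -7/8, -3/4, -1/2, 0 } gives simplest -7533/8192
RBRRRBRBRRBRRBR: Left { -1, -15/16, -59/64, -471/512, -3767/4096 }, Right { -7533/8192, -1883/2048, -941/1024, -235/256, -117/128, -29/32, -7/8, -3/4, -1/2, 0 } gives simplest -15067/16384

-15067/16384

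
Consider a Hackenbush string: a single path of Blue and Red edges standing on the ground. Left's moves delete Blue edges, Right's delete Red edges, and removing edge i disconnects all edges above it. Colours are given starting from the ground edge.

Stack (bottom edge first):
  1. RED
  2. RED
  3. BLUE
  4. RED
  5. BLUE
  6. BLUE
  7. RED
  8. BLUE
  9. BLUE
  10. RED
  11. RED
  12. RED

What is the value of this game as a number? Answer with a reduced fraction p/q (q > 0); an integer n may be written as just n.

Recurse on prefixes of the 12-edge string RED RED BLUE RED BLUE BLUE RED BLUE BLUE RED RED RED:
edge 1 of 12 (RED): { (no moves) | 0 } ⇒ -1
edge 2 of 12 (RED): { (no moves) | -1, 0 } ⇒ -2
edge 3 of 12 (BLUE): { -2 | -1, 0 } ⇒ -3/2
edge 4 of 12 (RED): { -2 | -3/2, -1, 0 } ⇒ -7/4
edge 5 of 12 (BLUE): { -2, -7/4 | -3/2, -1, 0 } ⇒ -13/8
edge 6 of 12 (BLUE): { -2, -7/4, -13/8 | -3/2, -1, 0 } ⇒ -25/16
edge 7 of 12 (RED): { -2, -7/4, -13/8 | -25/16, -3/2, -1, 0 } ⇒ -51/32
edge 8 of 12 (BLUE): { -2, -7/4, -13/8, -51/32 | -25/16, -3/2, -1, 0 } ⇒ -101/64
edge 9 of 12 (BLUE): { -2, -7/4, -13/8, -51/32, -101/64 | -25/16, -3/2, -1, 0 } ⇒ -201/128
edge 10 of 12 (RED): { -2, -7/4, -13/8, -51/32, -101/64 | -201/128, -25/16, -3/2, -1, 0 } ⇒ -403/256
edge 11 of 12 (RED): { -2, -7/4, -13/8, -51/32, -101/64 | -403/256, -201/128, -25/16, -3/2, -1, 0 } ⇒ -807/512
edge 12 of 12 (RED): { -2, -7/4, -13/8, -51/32, -101/64 | -807/512, -403/256, -201/128, -25/16, -3/2, -1, 0 } ⇒ -1615/1024

-1615/1024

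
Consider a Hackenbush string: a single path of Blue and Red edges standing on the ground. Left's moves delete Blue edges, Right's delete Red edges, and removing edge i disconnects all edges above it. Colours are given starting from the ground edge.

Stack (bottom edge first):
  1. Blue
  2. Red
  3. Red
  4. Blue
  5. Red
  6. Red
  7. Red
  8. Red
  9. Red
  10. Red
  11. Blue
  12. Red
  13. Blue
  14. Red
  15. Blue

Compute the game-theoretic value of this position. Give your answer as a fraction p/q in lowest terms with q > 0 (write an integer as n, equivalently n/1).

4139/16384

Prefix values for Blue Red Red Blue Red Red Red Red Red Red Blue Red Blue Red Blue via {L|R} + simplicity:
1 of 15 · B · max L 0 · min R +∞ — 1
2 of 15 · BR · max L 0 · min R 1 — 1/2
3 of 15 · BRR · max L 0 · min R 1/2 — 1/4
4 of 15 · BRRB · max L 1/4 · min R 1/2 — 3/8
5 of 15 · BRRBR · max L 1/4 · min R 3/8 — 5/16
6 of 15 · BRRBRR · max L 1/4 · min R 5/16 — 9/32
7 of 15 · BRRBRRR · max L 1/4 · min R 9/32 — 17/64
8 of 15 · BRRBRRRR · max L 1/4 · min R 17/64 — 33/128
9 of 15 · BRRBRRRRR · max L 1/4 · min R 33/128 — 65/256
10 of 15 · BRRBRRRRRR · max L 1/4 · min R 65/256 — 129/512
11 of 15 · BRRBRRRRRRB · max L 129/512 · min R 65/256 — 259/1024
12 of 15 · BRRBRRRRRRBR · max L 129/512 · min R 259/1024 — 517/2048
13 of 15 · BRRBRRRRRRBRB · max L 517/2048 · min R 259/1024 — 1035/4096
14 of 15 · BRRBRRRRRRBRBR · max L 517/2048 · min R 1035/4096 — 2069/8192
15 of 15 · BRRBRRRRRRBRBRB · max L 2069/8192 · min R 1035/4096 — 4139/16384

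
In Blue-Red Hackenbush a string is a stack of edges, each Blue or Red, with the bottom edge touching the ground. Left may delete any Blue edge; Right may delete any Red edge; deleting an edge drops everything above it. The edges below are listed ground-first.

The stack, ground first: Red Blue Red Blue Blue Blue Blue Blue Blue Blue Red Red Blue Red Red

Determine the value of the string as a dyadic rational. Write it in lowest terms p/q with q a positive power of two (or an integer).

-8247/16384

Build val(s[:k]) for k = 1..15, string s = Red Blue Red Blue Blue Blue Blue Blue Blue Blue Red Red Blue Red Red.
val(R) = {  | 0 } → -1
val(RB) = { -1 | 0 } → -1/2
val(RBR) = { -1 | -1/2 0 } → -3/4
val(RBRB) = { -1 -3/4 | -1/2 0 } → -5/8
val(RBRBB) = { -1 -3/4 -5/8 | -1/2 0 } → -9/16
val(RBRBBB) = { -1 -3/4 -5/8 -9/16 | -1/2 0 } → -17/32
val(RBRBBBB) = { -1 -3/4 -5/8 -9/16 -17/32 | -1/2 0 } → -33/64
val(RBRBBBBB) = { -1 -3/4 -5/8 -9/16 -17/32 -33/64 | -1/2 0 } → -65/128
val(RBRBBBBBB) = { -1 -3/4 -5/8 -9/16 -17/32 -33/64 -65/128 | -1/2 0 } → -129/256
val(RBRBBBBBBB) = { -1 -3/4 -5/8 -9/16 -17/32 -33/64 -65/128 -129/256 | -1/2 0 } → -257/512
val(RBRBBBBBBBR) = { -1 -3/4 -5/8 -9/16 -17/32 -33/64 -65/128 -129/256 | -257/512 -1/2 0 } → -515/1024
val(RBRBBBBBBBRR) = { -1 -3/4 -5/8 -9/16 -17/32 -33/64 -65/128 -129/256 | -515/1024 -257/512 -1/2 0 } → -1031/2048
val(RBRBBBBBBBRRB) = { -1 -3/4 -5/8 -9/16 -17/32 -33/64 -65/128 -129/256 -1031/2048 | -515/1024 -257/512 -1/2 0 } → -2061/4096
val(RBRBBBBBBBRRBR) = { -1 -3/4 -5/8 -9/16 -17/32 -33/64 -65/128 -129/256 -1031/2048 | -2061/4096 -515/1024 -257/512 -1/2 0 } → -4123/8192
val(RBRBBBBBBBRRBRR) = { -1 -3/4 -5/8 -9/16 -17/32 -33/64 -65/128 -129/256 -1031/2048 | -4123/8192 -2061/4096 -515/1024 -257/512 -1/2 0 } → -8247/16384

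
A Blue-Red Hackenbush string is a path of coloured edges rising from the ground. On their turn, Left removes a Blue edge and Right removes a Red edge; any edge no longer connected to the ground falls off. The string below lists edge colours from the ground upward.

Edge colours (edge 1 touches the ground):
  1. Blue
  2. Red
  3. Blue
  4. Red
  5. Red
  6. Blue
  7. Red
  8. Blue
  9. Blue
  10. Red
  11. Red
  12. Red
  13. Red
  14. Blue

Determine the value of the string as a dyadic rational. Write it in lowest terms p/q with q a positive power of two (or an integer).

Build value(s[:k]) for k = 1..14, string s = Blue Red Blue Red Red Blue Red Blue Blue Red Red Red Red Blue.
value_1 [B]  L=[0]  R=[∅]  gives 1
value_2 [BR]  L=[0]  R=[1]  gives 1/2
value_3 [BRB]  L=[0 1/2]  R=[1]  gives 3/4
value_4 [BRBR]  L=[0 1/2]  R=[3/4 1]  gives 5/8
value_5 [BRBRR]  L=[0 1/2]  R=[5/8 3/4 1]  gives 9/16
value_6 [BRBRRB]  L=[0 1/2 9/16]  R=[5/8 3/4 1]  gives 19/32
value_7 [BRBRRBR]  L=[0 1/2 9/16]  R=[19/32 5/8 3/4 1]  gives 37/64
value_8 [BRBRRBRB]  L=[0 1/2 9/16 37/64]  R=[19/32 5/8 3/4 1]  gives 75/128
value_9 [BRBRRBRBB]  L=[0 1/2 9/16 37/64 75/128]  R=[19/32 5/8 3/4 1]  gives 151/256
value_10 [BRBRRBRBBR]  L=[0 1/2 9/16 37/64 75/128]  R=[151/256 19/32 5/8 3/4 1]  gives 301/512
value_11 [BRBRRBRBBRR]  L=[0 1/2 9/16 37/64 75/128]  R=[301/512 151/256 19/32 5/8 3/4 1]  gives 601/1024
value_12 [BRBRRBRBBRRR]  L=[0 1/2 9/16 37/64 75/128]  R=[601/1024 301/512 151/256 19/32 5/8 3/4 1]  gives 1201/2048
value_13 [BRBRRBRBBRRRR]  L=[0 1/2 9/16 37/64 75/128]  R=[1201/2048 601/1024 301/512 151/256 19/32 5/8 3/4 1]  gives 2401/4096
value_14 [BRBRRBRBBRRRRB]  L=[0 1/2 9/16 37/64 75/128 2401/4096]  R=[1201/2048 601/1024 301/512 151/256 19/32 5/8 3/4 1]  gives 4803/8192

4803/8192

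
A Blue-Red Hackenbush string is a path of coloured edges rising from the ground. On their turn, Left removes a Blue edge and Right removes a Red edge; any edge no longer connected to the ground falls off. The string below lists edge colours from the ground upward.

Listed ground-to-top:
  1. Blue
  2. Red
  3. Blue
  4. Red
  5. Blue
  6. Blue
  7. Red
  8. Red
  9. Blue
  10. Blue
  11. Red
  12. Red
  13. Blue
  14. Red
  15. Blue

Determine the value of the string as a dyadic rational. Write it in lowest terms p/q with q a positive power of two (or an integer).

1 of 15 · B · max L 0 · min R +∞ so 1
2 of 15 · BR · max L 0 · min R 1 so 1/2
3 of 15 · BRB · max L 1/2 · min R 1 so 3/4
4 of 15 · BRBR · max L 1/2 · min R 3/4 so 5/8
5 of 15 · BRBRB · max L 5/8 · min R 3/4 so 11/16
6 of 15 · BRBRBB · max L 11/16 · min R 3/4 so 23/32
7 of 15 · BRBRBBR · max L 11/16 · min R 23/32 so 45/64
8 of 15 · BRBRBBRR · max L 11/16 · min R 45/64 so 89/128
9 of 15 · BRBRBBRRB · max L 89/128 · min R 45/64 so 179/256
10 of 15 · BRBRBBRRBB · max L 179/256 · min R 45/64 so 359/512
11 of 15 · BRBRBBRRBBR · max L 179/256 · min R 359/512 so 717/1024
12 of 15 · BRBRBBRRBBRR · max L 179/256 · min R 717/1024 so 1433/2048
13 of 15 · BRBRBBRRBBRRB · max L 1433/2048 · min R 717/1024 so 2867/4096
14 of 15 · BRBRBBRRBBRRBR · max L 1433/2048 · min R 2867/4096 so 5733/8192
15 of 15 · BRBRBBRRBBRRBRB · max L 5733/8192 · min R 2867/4096 so 11467/16384

11467/16384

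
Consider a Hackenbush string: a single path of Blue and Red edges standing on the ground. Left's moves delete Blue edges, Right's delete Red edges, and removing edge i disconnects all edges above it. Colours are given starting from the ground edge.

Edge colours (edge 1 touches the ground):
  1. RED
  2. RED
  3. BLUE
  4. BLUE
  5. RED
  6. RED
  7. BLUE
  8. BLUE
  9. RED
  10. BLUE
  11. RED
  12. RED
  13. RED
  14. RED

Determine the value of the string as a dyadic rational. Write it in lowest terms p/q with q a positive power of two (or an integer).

-5727/4096

1 of 14 · R · max L −∞ · min R 0 → -1
2 of 14 · RR · max L −∞ · min R -1 → -2
3 of 14 · RRB · max L -2 · min R -1 → -3/2
4 of 14 · RRBB · max L -3/2 · min R -1 → -5/4
5 of 14 · RRBBR · max L -3/2 · min R -5/4 → -11/8
6 of 14 · RRBBRR · max L -3/2 · min R -11/8 → -23/16
7 of 14 · RRBBRRB · max L -23/16 · min R -11/8 → -45/32
8 of 14 · RRBBRRBB · max L -45/32 · min R -11/8 → -89/64
9 of 14 · RRBBRRBBR · max L -45/32 · min R -89/64 → -179/128
10 of 14 · RRBBRRBBRB · max L -179/128 · min R -89/64 → -357/256
11 of 14 · RRBBRRBBRBR · max L -179/128 · min R -357/256 → -715/512
12 of 14 · RRBBRRBBRBRR · max L -179/128 · min R -715/512 → -1431/1024
13 of 14 · RRBBRRBBRBRRR · max L -179/128 · min R -1431/1024 → -2863/2048
14 of 14 · RRBBRRBBRBRRRR · max L -179/128 · min R -2863/2048 → -5727/4096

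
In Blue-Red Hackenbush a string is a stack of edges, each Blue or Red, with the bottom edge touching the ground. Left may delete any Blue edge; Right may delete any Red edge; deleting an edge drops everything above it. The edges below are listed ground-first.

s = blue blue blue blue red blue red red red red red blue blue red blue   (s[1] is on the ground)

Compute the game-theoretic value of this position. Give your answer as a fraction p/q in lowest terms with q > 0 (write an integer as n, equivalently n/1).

Recurse on prefixes of the 15-edge string blue blue blue blue red blue red red red red red blue blue red blue:
G(b) = { 0 |  } gives 1
G(bb) = { 0; 1 |  } gives 2
G(bbb) = { 0; 1; 2 |  } gives 3
G(bbbb) = { 0; 1; 2; 3 |  } gives 4
G(bbbbr) = { 0; 1; 2; 3 | 4 } gives 7/2
G(bbbbrb) = { 0; 1; 2; 3; 7/2 | 4 } gives 15/4
G(bbbbrbr) = { 0; 1; 2; 3; 7/2 | 15/4; 4 } gives 29/8
G(bbbbrbrr) = { 0; 1; 2; 3; 7/2 | 29/8; 15/4; 4 } gives 57/16
G(bbbbrbrrr) = { 0; 1; 2; 3; 7/2 | 57/16; 29/8; 15/4; 4 } gives 113/32
G(bbbbrbrrrr) = { 0; 1; 2; 3; 7/2 | 113/32; 57/16; 29/8; 15/4; 4 } gives 225/64
G(bbbbrbrrrrr) = { 0; 1; 2; 3; 7/2 | 225/64; 113/32; 57/16; 29/8; 15/4; 4 } gives 449/128
G(bbbbrbrrrrrb) = { 0; 1; 2; 3; 7/2; 449/128 | 225/64; 113/32; 57/16; 29/8; 15/4; 4 } gives 899/256
G(bbbbrbrrrrrbb) = { 0; 1; 2; 3; 7/2; 449/128; 899/256 | 225/64; 113/32; 57/16; 29/8; 15/4; 4 } gives 1799/512
G(bbbbrbrrrrrbbr) = { 0; 1; 2; 3; 7/2; 449/128; 899/256 | 1799/512; 225/64; 113/32; 57/16; 29/8; 15/4; 4 } gives 3597/1024
G(bbbbrbrrrrrbbrb) = { 0; 1; 2; 3; 7/2; 449/128; 899/256; 3597/1024 | 1799/512; 225/64; 113/32; 57/16; 29/8; 15/4; 4 } gives 7195/2048

7195/2048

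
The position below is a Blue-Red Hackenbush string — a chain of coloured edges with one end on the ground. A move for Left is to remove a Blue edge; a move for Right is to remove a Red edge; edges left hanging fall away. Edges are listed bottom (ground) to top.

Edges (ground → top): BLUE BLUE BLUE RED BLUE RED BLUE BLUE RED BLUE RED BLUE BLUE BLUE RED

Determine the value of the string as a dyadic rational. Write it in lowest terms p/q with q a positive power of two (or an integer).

Prefix values for BLUE BLUE BLUE RED BLUE RED BLUE BLUE RED BLUE RED BLUE BLUE BLUE RED via {L|R} + simplicity:
B: Left { 0 }, Right { ∅ } → simplest 1
BB: Left { 0, 1 }, Right { ∅ } → simplest 2
BBB: Left { 0, 1, 2 }, Right { ∅ } → simplest 3
BBBR: Left { 0, 1, 2 }, Right { 3 } → simplest 5/2
BBBRB: Left { 0, 1, 2, 5/2 }, Right { 3 } → simplest 11/4
BBBRBR: Left { 0, 1, 2, 5/2 }, Right { 11/4, 3 } → simplest 21/8
BBBRBRB: Left { 0, 1, 2, 5/2, 21/8 }, Right { 11/4, 3 } → simplest 43/16
BBBRBRBB: Left { 0, 1, 2, 5/2, 21/8, 43/16 }, Right { 11/4, 3 } → simplest 87/32
BBBRBRBBR: Left { 0, 1, 2, 5/2, 21/8, 43/16 }, Right { 87/32, 11/4, 3 } → simplest 173/64
BBBRBRBBRB: Left { 0, 1, 2, 5/2, 21/8, 43/16, 173/64 }, Right { 87/32, 11/4, 3 } → simplest 347/128
BBBRBRBBRBR: Left { 0, 1, 2, 5/2, 21/8, 43/16, 173/64 }, Right { 347/128, 87/32, 11/4, 3 } → simplest 693/256
BBBRBRBBRBRB: Left { 0, 1, 2, 5/2, 21/8, 43/16, 173/64, 693/256 }, Right { 347/128, 87/32, 11/4, 3 } → simplest 1387/512
BBBRBRBBRBRBB: Left { 0, 1, 2, 5/2, 21/8, 43/16, 173/64, 693/256, 1387/512 }, Right { 347/128, 87/32, 11/4, 3 } → simplest 2775/1024
BBBRBRBBRBRBBB: Left { 0, 1, 2, 5/2, 21/8, 43/16, 173/64, 693/256, 1387/512, 2775/1024 }, Right { 347/128, 87/32, 11/4, 3 } → simplest 5551/2048
BBBRBRBBRBRBBBR: Left { 0, 1, 2, 5/2, 21/8, 43/16, 173/64, 693/256, 1387/512, 2775/1024 }, Right { 5551/2048, 347/128, 87/32, 11/4, 3 } → simplest 11101/4096

11101/4096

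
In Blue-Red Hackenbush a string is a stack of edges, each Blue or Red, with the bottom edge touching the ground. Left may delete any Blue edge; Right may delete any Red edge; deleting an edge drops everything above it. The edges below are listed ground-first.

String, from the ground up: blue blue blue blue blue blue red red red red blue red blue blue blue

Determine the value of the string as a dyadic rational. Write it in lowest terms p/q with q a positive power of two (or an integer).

2607/512

step 1: add blue to get b; options L={ 0 } R={  } — 1
step 2: add blue to get bb; options L={ 0, 1 } R={  } — 2
step 3: add blue to get bbb; options L={ 0, 1, 2 } R={  } — 3
step 4: add blue to get bbbb; options L={ 0, 1, 2, 3 } R={  } — 4
step 5: add blue to get bbbbb; options L={ 0, 1, 2, 3, 4 } R={  } — 5
step 6: add blue to get bbbbbb; options L={ 0, 1, 2, 3, 4, 5 } R={  } — 6
step 7: add red to get bbbbbbr; options L={ 0, 1, 2, 3, 4, 5 } R={ 6 } — 11/2
step 8: add red to get bbbbbbrr; options L={ 0, 1, 2, 3, 4, 5 } R={ 11/2, 6 } — 21/4
step 9: add red to get bbbbbbrrr; options L={ 0, 1, 2, 3, 4, 5 } R={ 21/4, 11/2, 6 } — 41/8
step 10: add red to get bbbbbbrrrr; options L={ 0, 1, 2, 3, 4, 5 } R={ 41/8, 21/4, 11/2, 6 } — 81/16
step 11: add blue to get bbbbbbrrrrb; options L={ 0, 1, 2, 3, 4, 5, 81/16 } R={ 41/8, 21/4, 11/2, 6 } — 163/32
step 12: add red to get bbbbbbrrrrbr; options L={ 0, 1, 2, 3, 4, 5, 81/16 } R={ 163/32, 41/8, 21/4, 11/2, 6 } — 325/64
step 13: add blue to get bbbbbbrrrrbrb; options L={ 0, 1, 2, 3, 4, 5, 81/16, 325/64 } R={ 163/32, 41/8, 21/4, 11/2, 6 } — 651/128
step 14: add blue to get bbbbbbrrrrbrbb; options L={ 0, 1, 2, 3, 4, 5, 81/16, 325/64, 651/128 } R={ 163/32, 41/8, 21/4, 11/2, 6 } — 1303/256
step 15: add blue to get bbbbbbrrrrbrbbb; options L={ 0, 1, 2, 3, 4, 5, 81/16, 325/64, 651/128, 1303/256 } R={ 163/32, 41/8, 21/4, 11/2, 6 } — 2607/512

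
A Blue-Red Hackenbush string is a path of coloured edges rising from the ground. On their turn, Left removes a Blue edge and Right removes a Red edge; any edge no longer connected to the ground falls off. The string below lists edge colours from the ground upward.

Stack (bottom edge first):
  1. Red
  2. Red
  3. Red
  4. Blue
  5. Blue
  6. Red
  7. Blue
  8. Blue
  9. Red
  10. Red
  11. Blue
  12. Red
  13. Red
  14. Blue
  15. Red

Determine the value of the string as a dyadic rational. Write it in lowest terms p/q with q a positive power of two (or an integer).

-9435/4096

Prefix values for Red Red Red Blue Blue Red Blue Blue Red Red Blue Red Red Blue Red via {L|R} + simplicity:
edge 1 of 15 (Red): { ∅ | 0 } -> -1
edge 2 of 15 (Red): { ∅ | -1; 0 } -> -2
edge 3 of 15 (Red): { ∅ | -2; -1; 0 } -> -3
edge 4 of 15 (Blue): { -3 | -2; -1; 0 } -> -5/2
edge 5 of 15 (Blue): { -3; -5/2 | -2; -1; 0 } -> -9/4
edge 6 of 15 (Red): { -3; -5/2 | -9/4; -2; -1; 0 } -> -19/8
edge 7 of 15 (Blue): { -3; -5/2; -19/8 | -9/4; -2; -1; 0 } -> -37/16
edge 8 of 15 (Blue): { -3; -5/2; -19/8; -37/16 | -9/4; -2; -1; 0 } -> -73/32
edge 9 of 15 (Red): { -3; -5/2; -19/8; -37/16 | -73/32; -9/4; -2; -1; 0 } -> -147/64
edge 10 of 15 (Red): { -3; -5/2; -19/8; -37/16 | -147/64; -73/32; -9/4; -2; -1; 0 } -> -295/128
edge 11 of 15 (Blue): { -3; -5/2; -19/8; -37/16; -295/128 | -147/64; -73/32; -9/4; -2; -1; 0 } -> -589/256
edge 12 of 15 (Red): { -3; -5/2; -19/8; -37/16; -295/128 | -589/256; -147/64; -73/32; -9/4; -2; -1; 0 } -> -1179/512
edge 13 of 15 (Red): { -3; -5/2; -19/8; -37/16; -295/128 | -1179/512; -589/256; -147/64; -73/32; -9/4; -2; -1; 0 } -> -2359/1024
edge 14 of 15 (Blue): { -3; -5/2; -19/8; -37/16; -295/128; -2359/1024 | -1179/512; -589/256; -147/64; -73/32; -9/4; -2; -1; 0 } -> -4717/2048
edge 15 of 15 (Red): { -3; -5/2; -19/8; -37/16; -295/128; -2359/1024 | -4717/2048; -1179/512; -589/256; -147/64; -73/32; -9/4; -2; -1; 0 } -> -9435/4096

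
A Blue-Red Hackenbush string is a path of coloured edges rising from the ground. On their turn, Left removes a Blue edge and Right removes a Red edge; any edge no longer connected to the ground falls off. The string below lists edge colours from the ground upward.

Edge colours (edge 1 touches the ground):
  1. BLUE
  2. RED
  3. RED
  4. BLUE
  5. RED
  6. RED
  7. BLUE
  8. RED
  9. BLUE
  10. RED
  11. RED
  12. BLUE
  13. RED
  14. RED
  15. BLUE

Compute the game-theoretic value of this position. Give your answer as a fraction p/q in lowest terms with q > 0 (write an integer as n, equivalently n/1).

4755/16384

Build G(s[:k]) for k = 1..15, string s = BLUE RED RED BLUE RED RED BLUE RED BLUE RED RED BLUE RED RED BLUE.
G(B) = { 0 | · } => 1
G(BR) = { 0 | 1 } => 1/2
G(BRR) = { 0 | 1/2 1 } => 1/4
G(BRRB) = { 0 1/4 | 1/2 1 } => 3/8
G(BRRBR) = { 0 1/4 | 3/8 1/2 1 } => 5/16
G(BRRBRR) = { 0 1/4 | 5/16 3/8 1/2 1 } => 9/32
G(BRRBRRB) = { 0 1/4 9/32 | 5/16 3/8 1/2 1 } => 19/64
G(BRRBRRBR) = { 0 1/4 9/32 | 19/64 5/16 3/8 1/2 1 } => 37/128
G(BRRBRRBRB) = { 0 1/4 9/32 37/128 | 19/64 5/16 3/8 1/2 1 } => 75/256
G(BRRBRRBRBR) = { 0 1/4 9/32 37/128 | 75/256 19/64 5/16 3/8 1/2 1 } => 149/512
G(BRRBRRBRBRR) = { 0 1/4 9/32 37/128 | 149/512 75/256 19/64 5/16 3/8 1/2 1 } => 297/1024
G(BRRBRRBRBRRB) = { 0 1/4 9/32 37/128 297/1024 | 149/512 75/256 19/64 5/16 3/8 1/2 1 } => 595/2048
G(BRRBRRBRBRRBR) = { 0 1/4 9/32 37/128 297/1024 | 595/2048 149/512 75/256 19/64 5/16 3/8 1/2 1 } => 1189/4096
G(BRRBRRBRBRRBRR) = { 0 1/4 9/32 37/128 297/1024 | 1189/4096 595/2048 149/512 75/256 19/64 5/16 3/8 1/2 1 } => 2377/8192
G(BRRBRRBRBRRBRRB) = { 0 1/4 9/32 37/128 297/1024 2377/8192 | 1189/4096 595/2048 149/512 75/256 19/64 5/16 3/8 1/2 1 } => 4755/16384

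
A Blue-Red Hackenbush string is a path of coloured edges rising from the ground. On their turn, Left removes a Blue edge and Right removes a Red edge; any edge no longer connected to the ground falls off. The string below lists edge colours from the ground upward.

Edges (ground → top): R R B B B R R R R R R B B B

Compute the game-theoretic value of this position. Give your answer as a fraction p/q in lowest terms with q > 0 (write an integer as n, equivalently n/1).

-5105/4096

Build g(s[:k]) for k = 1..14, string s = R R B B B R R R R R R B B B.
edge 1 of 14 (R): {  | 0 } ⇒ -1
edge 2 of 14 (R): {  | -1 0 } ⇒ -2
edge 3 of 14 (B): { -2 | -1 0 } ⇒ -3/2
edge 4 of 14 (B): { -2 -3/2 | -1 0 } ⇒ -5/4
edge 5 of 14 (B): { -2 -3/2 -5/4 | -1 0 } ⇒ -9/8
edge 6 of 14 (R): { -2 -3/2 -5/4 | -9/8 -1 0 } ⇒ -19/16
edge 7 of 14 (R): { -2 -3/2 -5/4 | -19/16 -9/8 -1 0 } ⇒ -39/32
edge 8 of 14 (R): { -2 -3/2 -5/4 | -39/32 -19/16 -9/8 -1 0 } ⇒ -79/64
edge 9 of 14 (R): { -2 -3/2 -5/4 | -79/64 -39/32 -19/16 -9/8 -1 0 } ⇒ -159/128
edge 10 of 14 (R): { -2 -3/2 -5/4 | -159/128 -79/64 -39/32 -19/16 -9/8 -1 0 } ⇒ -319/256
edge 11 of 14 (R): { -2 -3/2 -5/4 | -319/256 -159/128 -79/64 -39/32 -19/16 -9/8 -1 0 } ⇒ -639/512
edge 12 of 14 (B): { -2 -3/2 -5/4 -639/512 | -319/256 -159/128 -79/64 -39/32 -19/16 -9/8 -1 0 } ⇒ -1277/1024
edge 13 of 14 (B): { -2 -3/2 -5/4 -639/512 -1277/1024 | -319/256 -159/128 -79/64 -39/32 -19/16 -9/8 -1 0 } ⇒ -2553/2048
edge 14 of 14 (B): { -2 -3/2 -5/4 -639/512 -1277/1024 -2553/2048 | -319/256 -159/128 -79/64 -39/32 -19/16 -9/8 -1 0 } ⇒ -5105/4096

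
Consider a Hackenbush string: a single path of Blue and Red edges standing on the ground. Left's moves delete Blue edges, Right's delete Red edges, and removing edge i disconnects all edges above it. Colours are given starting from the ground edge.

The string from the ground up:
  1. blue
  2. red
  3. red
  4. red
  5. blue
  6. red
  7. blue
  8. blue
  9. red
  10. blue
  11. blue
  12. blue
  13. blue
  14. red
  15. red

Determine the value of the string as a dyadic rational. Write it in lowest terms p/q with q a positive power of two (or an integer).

2937/16384

step 1: add blue to get b; options L={ 0 } R={ · } = 1
step 2: add red to get br; options L={ 0 } R={ 1 } = 1/2
step 3: add red to get brr; options L={ 0 } R={ 1/2; 1 } = 1/4
step 4: add red to get brrr; options L={ 0 } R={ 1/4; 1/2; 1 } = 1/8
step 5: add blue to get brrrb; options L={ 0; 1/8 } R={ 1/4; 1/2; 1 } = 3/16
step 6: add red to get brrrbr; options L={ 0; 1/8 } R={ 3/16; 1/4; 1/2; 1 } = 5/32
step 7: add blue to get brrrbrb; options L={ 0; 1/8; 5/32 } R={ 3/16; 1/4; 1/2; 1 } = 11/64
step 8: add blue to get brrrbrbb; options L={ 0; 1/8; 5/32; 11/64 } R={ 3/16; 1/4; 1/2; 1 } = 23/128
step 9: add red to get brrrbrbbr; options L={ 0; 1/8; 5/32; 11/64 } R={ 23/128; 3/16; 1/4; 1/2; 1 } = 45/256
step 10: add blue to get brrrbrbbrb; options L={ 0; 1/8; 5/32; 11/64; 45/256 } R={ 23/128; 3/16; 1/4; 1/2; 1 } = 91/512
step 11: add blue to get brrrbrbbrbb; options L={ 0; 1/8; 5/32; 11/64; 45/256; 91/512 } R={ 23/128; 3/16; 1/4; 1/2; 1 } = 183/1024
step 12: add blue to get brrrbrbbrbbb; options L={ 0; 1/8; 5/32; 11/64; 45/256; 91/512; 183/1024 } R={ 23/128; 3/16; 1/4; 1/2; 1 } = 367/2048
step 13: add blue to get brrrbrbbrbbbb; options L={ 0; 1/8; 5/32; 11/64; 45/256; 91/512; 183/1024; 367/2048 } R={ 23/128; 3/16; 1/4; 1/2; 1 } = 735/4096
step 14: add red to get brrrbrbbrbbbbr; options L={ 0; 1/8; 5/32; 11/64; 45/256; 91/512; 183/1024; 367/2048 } R={ 735/4096; 23/128; 3/16; 1/4; 1/2; 1 } = 1469/8192
step 15: add red to get brrrbrbbrbbbbrr; options L={ 0; 1/8; 5/32; 11/64; 45/256; 91/512; 183/1024; 367/2048 } R={ 1469/8192; 735/4096; 23/128; 3/16; 1/4; 1/2; 1 } = 2937/16384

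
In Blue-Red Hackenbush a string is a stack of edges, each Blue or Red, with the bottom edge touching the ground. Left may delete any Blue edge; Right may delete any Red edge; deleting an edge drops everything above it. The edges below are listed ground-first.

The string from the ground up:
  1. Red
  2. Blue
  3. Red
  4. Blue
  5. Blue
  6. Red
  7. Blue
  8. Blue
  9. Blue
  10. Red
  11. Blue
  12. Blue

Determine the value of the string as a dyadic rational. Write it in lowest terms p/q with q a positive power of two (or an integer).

R: Left { (no moves) }, Right { 0 } → simplest -1
RB: Left { -1 }, Right { 0 } → simplest -1/2
RBR: Left { -1 }, Right { -1/2 0 } → simplest -3/4
RBRB: Left { -1 -3/4 }, Right { -1/2 0 } → simplest -5/8
RBRBB: Left { -1 -3/4 -5/8 }, Right { -1/2 0 } → simplest -9/16
RBRBBR: Left { -1 -3/4 -5/8 }, Right { -9/16 -1/2 0 } → simplest -19/32
RBRBBRB: Left { -1 -3/4 -5/8 -19/32 }, Right { -9/16 -1/2 0 } → simplest -37/64
RBRBBRBB: Left { -1 -3/4 -5/8 -19/32 -37/64 }, Right { -9/16 -1/2 0 } → simplest -73/128
RBRBBRBBB: Left { -1 -3/4 -5/8 -19/32 -37/64 -73/128 }, Right { -9/16 -1/2 0 } → simplest -145/256
RBRBBRBBBR: Left { -1 -3/4 -5/8 -19/32 -37/64 -73/128 }, Right { -145/256 -9/16 -1/2 0 } → simplest -291/512
RBRBBRBBBRB: Left { -1 -3/4 -5/8 -19/32 -37/64 -73/128 -291/512 }, Right { -145/256 -9/16 -1/2 0 } → simplest -581/1024
RBRBBRBBBRBB: Left { -1 -3/4 -5/8 -19/32 -37/64 -73/128 -291/512 -581/1024 }, Right { -145/256 -9/16 -1/2 0 } → simplest -1161/2048

-1161/2048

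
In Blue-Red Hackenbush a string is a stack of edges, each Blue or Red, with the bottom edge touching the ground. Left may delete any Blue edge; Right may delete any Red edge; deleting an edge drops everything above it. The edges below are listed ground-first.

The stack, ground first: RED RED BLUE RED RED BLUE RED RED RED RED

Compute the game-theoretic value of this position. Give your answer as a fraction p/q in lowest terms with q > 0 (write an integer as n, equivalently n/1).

val(R) = { ∅ | 0 } gives -1
val(RR) = { ∅ | -1 0 } gives -2
val(RRB) = { -2 | -1 0 } gives -3/2
val(RRBR) = { -2 | -3/2 -1 0 } gives -7/4
val(RRBRR) = { -2 | -7/4 -3/2 -1 0 } gives -15/8
val(RRBRRB) = { -2 -15/8 | -7/4 -3/2 -1 0 } gives -29/16
val(RRBRRBR) = { -2 -15/8 | -29/16 -7/4 -3/2 -1 0 } gives -59/32
val(RRBRRBRR) = { -2 -15/8 | -59/32 -29/16 -7/4 -3/2 -1 0 } gives -119/64
val(RRBRRBRRR) = { -2 -15/8 | -119/64 -59/32 -29/16 -7/4 -3/2 -1 0 } gives -239/128
val(RRBRRBRRRR) = { -2 -15/8 | -239/128 -119/64 -59/32 -29/16 -7/4 -3/2 -1 0 } gives -479/256

-479/256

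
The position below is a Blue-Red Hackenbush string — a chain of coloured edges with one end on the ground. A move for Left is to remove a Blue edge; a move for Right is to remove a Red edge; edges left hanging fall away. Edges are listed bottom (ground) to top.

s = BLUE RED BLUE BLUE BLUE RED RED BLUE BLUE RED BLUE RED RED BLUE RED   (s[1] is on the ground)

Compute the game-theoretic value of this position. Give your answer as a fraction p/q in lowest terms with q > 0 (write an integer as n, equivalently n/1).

Recurse on prefixes of the 15-edge string BLUE RED BLUE BLUE BLUE RED RED BLUE BLUE RED BLUE RED RED BLUE RED:
step 1: add BLUE to get B; options L={ 0 } R={ none } → 1
step 2: add RED to get BR; options L={ 0 } R={ 1 } → 1/2
step 3: add BLUE to get BRB; options L={ 0 1/2 } R={ 1 } → 3/4
step 4: add BLUE to get BRBB; options L={ 0 1/2 3/4 } R={ 1 } → 7/8
step 5: add BLUE to get BRBBB; options L={ 0 1/2 3/4 7/8 } R={ 1 } → 15/16
step 6: add RED to get BRBBBR; options L={ 0 1/2 3/4 7/8 } R={ 15/16 1 } → 29/32
step 7: add RED to get BRBBBRR; options L={ 0 1/2 3/4 7/8 } R={ 29/32 15/16 1 } → 57/64
step 8: add BLUE to get BRBBBRRB; options L={ 0 1/2 3/4 7/8 57/64 } R={ 29/32 15/16 1 } → 115/128
step 9: add BLUE to get BRBBBRRBB; options L={ 0 1/2 3/4 7/8 57/64 115/128 } R={ 29/32 15/16 1 } → 231/256
step 10: add RED to get BRBBBRRBBR; options L={ 0 1/2 3/4 7/8 57/64 115/128 } R={ 231/256 29/32 15/16 1 } → 461/512
step 11: add BLUE to get BRBBBRRBBRB; options L={ 0 1/2 3/4 7/8 57/64 115/128 461/512 } R={ 231/256 29/32 15/16 1 } → 923/1024
step 12: add RED to get BRBBBRRBBRBR; options L={ 0 1/2 3/4 7/8 57/64 115/128 461/512 } R={ 923/1024 231/256 29/32 15/16 1 } → 1845/2048
step 13: add RED to get BRBBBRRBBRBRR; options L={ 0 1/2 3/4 7/8 57/64 115/128 461/512 } R={ 1845/2048 923/1024 231/256 29/32 15/16 1 } → 3689/4096
step 14: add BLUE to get BRBBBRRBBRBRRB; options L={ 0 1/2 3/4 7/8 57/64 115/128 461/512 3689/4096 } R={ 1845/2048 923/1024 231/256 29/32 15/16 1 } → 7379/8192
step 15: add RED to get BRBBBRRBBRBRRBR; options L={ 0 1/2 3/4 7/8 57/64 115/128 461/512 3689/4096 } R={ 7379/8192 1845/2048 923/1024 231/256 29/32 15/16 1 } → 14757/16384

14757/16384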